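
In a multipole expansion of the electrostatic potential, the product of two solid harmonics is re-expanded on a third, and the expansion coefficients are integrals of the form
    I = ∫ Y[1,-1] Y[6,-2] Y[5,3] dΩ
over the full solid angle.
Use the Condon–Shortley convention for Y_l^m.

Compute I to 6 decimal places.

0.100084

m-sum 0 ✓  L=12 even ✓  5≤5≤7 ✓
Π(2lᵢ+1) = 3×13×11 = 429
triangle coeff Δ(1,6,5) = 1/858
Σ_t [1,1]: t=1:−1/14400 = -1/14400
(3j)²=6/143 [(1 6 5; 0 0 0)], sign=+1
Σ_t [2,2]: t=2:+1/161280 = 1/161280
(3j)²=1/143 [(1 6 5; -1 -2 3)], sign=+1
⇒ 4πI² = 18/143
I = (+1)√(18/143/(4π)) = 0.10008369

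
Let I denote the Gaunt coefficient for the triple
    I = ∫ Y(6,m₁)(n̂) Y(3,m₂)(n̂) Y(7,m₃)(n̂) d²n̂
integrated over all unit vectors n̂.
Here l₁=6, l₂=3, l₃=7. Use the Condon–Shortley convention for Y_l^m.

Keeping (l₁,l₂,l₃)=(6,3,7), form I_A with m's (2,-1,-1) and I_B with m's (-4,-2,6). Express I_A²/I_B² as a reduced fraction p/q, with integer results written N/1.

529/4576

Shared (l₁,l₂,l₃)=(6,3,7): N and (l;000)² cancel in I_A²/I_B².
A: Δ = 2!·10!·4!/17! = 1/2042040; Racah Σ t=0..2: t=0:+1/138240 t=1:−1/181440 t=2:+1/3870720 = 23/11612160; ⇒ 3j(6 3 7; 2 -1 -1)² = 529/204204, sgn +1
B: Δ = 2!·10!·4!/17! = 1/2042040; Racah Σ t=0..1: t=0:+1/43545600 t=1:−1/8709120 = -1/10886400; ⇒ 3j(6 3 7; -4 -2 6)² = 8/357, sgn +1
I_A²/I_B² = (529/204204)/(8/357) = 529/4576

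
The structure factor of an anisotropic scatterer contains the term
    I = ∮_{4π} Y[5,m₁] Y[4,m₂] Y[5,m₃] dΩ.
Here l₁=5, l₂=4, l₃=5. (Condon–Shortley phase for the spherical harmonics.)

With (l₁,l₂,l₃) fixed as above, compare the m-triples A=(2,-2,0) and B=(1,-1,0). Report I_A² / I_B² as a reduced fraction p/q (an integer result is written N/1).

l's match ⇒ only the (l;m) 3-j factors differ between A and B.
A: triangle coeff Δ(5,4,5) = 1/3153150; Σ_t [0,2]: t=0:+1/3456 t=1:−1/1728 t=2:+1/11520 = -7/34560; (3j)²=7/858 [(5 4 5; 2 -2 0)], sign=+1
B: triangle coeff Δ(5,4,5) = 1/3153150; Σ_t [0,3]: t=0:+1/6912 t=1:−1/864 t=2:+1/1152 t=3:−1/17280 = -7/34560; (3j)²=1/429 [(5 4 5; 1 -1 0)], sign=+1
I_A²/I_B² = (7/858)/(1/429) = 7/2

7/2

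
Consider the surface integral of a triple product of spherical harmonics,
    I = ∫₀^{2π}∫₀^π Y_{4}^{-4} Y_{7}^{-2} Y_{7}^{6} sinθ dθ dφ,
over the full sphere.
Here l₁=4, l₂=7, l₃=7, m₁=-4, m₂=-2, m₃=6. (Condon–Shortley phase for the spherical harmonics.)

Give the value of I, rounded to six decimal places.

0.082491

Rules hold: Σm=0, L=18 even, 3≤7≤11.
N = 9·15·15 = 2025
Δ = 4!·4!·10!/19! = 1/58198140
Racah Σ t=0..4: t=0:+1/17418240 t=1:−1/622080 t=2:+1/230400 t=3:−1/622080 t=4:+1/17418240 = 1/806400
⇒ 3j(4 7 7; 0 0 0)² = 2268/230945, sgn -1
Racah Σ t=4..4: t=4:+1/209018880 = 1/209018880
⇒ 3j(4 7 7; -4 -2 6)² = 25/5814, sgn -1
4πI² = N·(3j₀)²·(3jₘ)² = 1275750/14919047
I = +1·√(0.0855115/4π) = 0.08249114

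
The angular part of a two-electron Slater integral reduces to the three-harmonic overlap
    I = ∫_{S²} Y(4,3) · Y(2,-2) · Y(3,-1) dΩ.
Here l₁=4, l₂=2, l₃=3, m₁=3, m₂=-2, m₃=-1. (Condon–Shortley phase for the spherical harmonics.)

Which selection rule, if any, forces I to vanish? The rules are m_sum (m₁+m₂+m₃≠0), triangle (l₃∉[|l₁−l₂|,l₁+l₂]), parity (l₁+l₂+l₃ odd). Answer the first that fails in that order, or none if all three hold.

parity

Σmᵢ = 0  ✓
l₃∈[|l₁−l₂|,l₁+l₂]=[2,6], have l₃=3  ✓
Σlᵢ = 9 ⇒ odd  ✗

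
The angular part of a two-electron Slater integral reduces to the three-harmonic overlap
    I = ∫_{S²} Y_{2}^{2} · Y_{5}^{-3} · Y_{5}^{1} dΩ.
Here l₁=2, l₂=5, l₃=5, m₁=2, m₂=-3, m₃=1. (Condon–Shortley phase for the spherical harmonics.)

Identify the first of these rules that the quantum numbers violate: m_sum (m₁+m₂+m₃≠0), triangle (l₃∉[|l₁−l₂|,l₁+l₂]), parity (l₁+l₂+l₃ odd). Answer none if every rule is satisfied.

none

azimuthal sum: 2 − 3 + 1 = 0  ✓
3 ≤ 5 ≤ 7 (triangle on l)  ✓
L = 2 + 5 + 5 = 12 (even)  ✓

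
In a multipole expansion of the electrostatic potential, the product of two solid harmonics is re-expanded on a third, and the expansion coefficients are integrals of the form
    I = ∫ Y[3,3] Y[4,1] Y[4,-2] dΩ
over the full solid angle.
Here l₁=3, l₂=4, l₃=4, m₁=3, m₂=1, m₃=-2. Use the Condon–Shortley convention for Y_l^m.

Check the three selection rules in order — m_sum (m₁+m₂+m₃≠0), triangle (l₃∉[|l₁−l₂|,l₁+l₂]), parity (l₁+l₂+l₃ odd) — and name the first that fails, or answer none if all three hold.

m_sum

azimuthal sum: 3 + 1 − 2 = 2  ✗
1 ≤ 4 ≤ 7 (triangle on l)
L = 3 + 4 + 4 = 11 (odd)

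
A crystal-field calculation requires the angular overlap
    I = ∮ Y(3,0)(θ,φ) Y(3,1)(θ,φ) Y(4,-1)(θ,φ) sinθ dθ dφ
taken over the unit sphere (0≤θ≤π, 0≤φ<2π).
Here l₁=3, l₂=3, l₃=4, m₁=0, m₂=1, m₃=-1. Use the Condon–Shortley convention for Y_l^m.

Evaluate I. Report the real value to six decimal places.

-0.099323

Checks pass: Σm=0; 10 even; l₃=4∈[0,6].
(2·3+1)(2·3+1)(2·4+1) = 441
Δ: 2! 4! 4! / 11! → 1/34650
sum: t=0:+1/72 t=1:−1/16 t=2:+1/72 = -5/144
3j²(3 3 4; 0 0 0) = Δ·Π!·Σ² = 2/77  (sign -1)
sum: t=0:+1/288 t=1:−1/24 t=2:+1/48 = -5/288
3j²(3 3 4; 0 1 -1) = Δ·Π!·Σ² = 5/462  (sign +1)
combine: 4πI² = 441·2/77·5/462 = 15/121
take √, sign -1: I = -0.09932258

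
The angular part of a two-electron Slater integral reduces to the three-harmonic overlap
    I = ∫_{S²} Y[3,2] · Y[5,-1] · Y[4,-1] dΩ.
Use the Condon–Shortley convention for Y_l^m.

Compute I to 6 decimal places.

m-sum 0 ✓  L=12 even ✓  2≤4≤8 ✓
Π(2lᵢ+1) = 7×11×9 = 693
triangle coeff Δ(3,5,4) = 1/180180
Σ_t [1,3]: t=1:−1/576 t=2:+1/144 t=3:−1/576 = 1/288
(3j)²=20/1001 [(3 5 4; 0 0 0)], sign=+1
Σ_t [0,1]: t=0:+1/1152 t=1:−1/432 = -5/3456
(3j)²=625/36036 [(3 5 4; 2 -1 -1)], sign=+1
⇒ 4πI² = 3125/13013
I = (+1)√(3125/13013/(4π)) = 0.13823925

0.138239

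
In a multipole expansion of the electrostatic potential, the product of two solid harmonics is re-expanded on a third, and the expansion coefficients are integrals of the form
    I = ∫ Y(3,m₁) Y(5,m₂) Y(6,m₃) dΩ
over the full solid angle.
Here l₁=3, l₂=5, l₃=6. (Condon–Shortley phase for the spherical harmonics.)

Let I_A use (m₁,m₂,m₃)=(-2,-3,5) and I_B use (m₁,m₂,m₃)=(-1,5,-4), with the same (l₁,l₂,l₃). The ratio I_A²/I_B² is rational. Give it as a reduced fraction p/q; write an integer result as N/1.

11/9

Shared (l₁,l₂,l₃)=(3,5,6): N and (l;000)² cancel in I_A²/I_B².
A: Δ = 2!·4!·8!/15! = 1/675675; Racah Σ t=1..2: t=1:−1/120960 t=2:+1/483840 = -1/161280; ⇒ 3j(3 5 6; -2 -3 5)² = 2/91, sgn +1
B: Δ = 2!·4!·8!/15! = 1/675675; Racah Σ t=2..2: t=2:+1/322560 = 1/322560; ⇒ 3j(3 5 6; -1 5 -4)² = 18/1001, sgn +1
I_A²/I_B² = (2/91)/(18/1001) = 11/9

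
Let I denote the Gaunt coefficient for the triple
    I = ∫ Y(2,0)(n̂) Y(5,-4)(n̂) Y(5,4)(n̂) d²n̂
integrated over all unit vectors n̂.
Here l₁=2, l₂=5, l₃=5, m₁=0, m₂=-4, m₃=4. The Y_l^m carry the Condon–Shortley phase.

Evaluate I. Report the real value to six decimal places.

-0.097044

m-sum 0 ✓  L=12 even ✓  3≤5≤7 ✓
Π(2lᵢ+1) = 5×11×11 = 605
triangle coeff Δ(2,5,5) = 1/38610
Σ_t [0,2]: t=0:+1/2880 t=1:−1/576 t=2:+1/2880 = -1/960
(3j)²=10/429 [(2 5 5; 0 0 0)], sign=+1
Σ_t [0,1]: t=0:+1/20160 t=1:−1/40320 = 1/40320
(3j)²=6/715 [(2 5 5; 0 -4 4)], sign=-1
⇒ 4πI² = 20/169
I = (-1)√(20/169/(4π)) = -0.09704356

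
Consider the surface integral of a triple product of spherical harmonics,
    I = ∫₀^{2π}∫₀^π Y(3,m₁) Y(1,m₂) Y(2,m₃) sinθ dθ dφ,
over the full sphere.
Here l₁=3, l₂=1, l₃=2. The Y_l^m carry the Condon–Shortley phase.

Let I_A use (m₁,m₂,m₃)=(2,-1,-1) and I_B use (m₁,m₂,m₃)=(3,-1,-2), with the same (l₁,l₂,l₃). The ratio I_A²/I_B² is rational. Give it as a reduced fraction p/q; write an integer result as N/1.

Same 3,1,2: normalisation and zero-m 3j drop out of the ratio.
A: Δ: 2! 4! 0! / 7! → 1/105; sum: t=0:+1/12 = 1/12; 3j²(3 1 2; 2 -1 -1) = Δ·Π!·Σ² = 2/21  (sign -1)
B: Δ: 2! 4! 0! / 7! → 1/105; sum: t=0:+1/48 = 1/48; 3j²(3 1 2; 3 -1 -2) = Δ·Π!·Σ² = 1/7  (sign +1)
I_A²/I_B² = (2/21)/(1/7) = 2/3

2/3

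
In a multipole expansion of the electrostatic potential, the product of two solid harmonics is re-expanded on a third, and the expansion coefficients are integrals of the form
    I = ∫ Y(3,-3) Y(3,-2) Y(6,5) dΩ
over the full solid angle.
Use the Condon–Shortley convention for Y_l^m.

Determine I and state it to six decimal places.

Checks pass: Σm=0; 12 even; l₃=6∈[0,6].
(2·3+1)(2·3+1)(2·6+1) = 637
Δ: 0! 6! 6! / 13! → 1/12012
sum: t=0:+1/1296 = 1/1296
3j²(3 3 6; 0 0 0) = Δ·Π!·Σ² = 100/3003  (sign +1)
sum: t=0:+1/86400 = 1/86400
3j²(3 3 6; -3 -2 5) = Δ·Π!·Σ² = 1/26  (sign -1)
combine: 4πI² = 637·100/3003·1/26 = 350/429
take √, sign -1: I = -0.25480060

-0.254801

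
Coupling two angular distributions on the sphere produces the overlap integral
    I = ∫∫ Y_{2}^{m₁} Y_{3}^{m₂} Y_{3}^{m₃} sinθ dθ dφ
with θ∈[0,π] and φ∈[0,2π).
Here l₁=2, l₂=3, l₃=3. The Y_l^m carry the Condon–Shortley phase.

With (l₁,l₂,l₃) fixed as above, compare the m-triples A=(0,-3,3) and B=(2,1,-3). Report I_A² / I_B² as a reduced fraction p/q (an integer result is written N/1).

5/2

Shared (l₁,l₂,l₃)=(2,3,3): N and (l;000)² cancel in I_A²/I_B².
A: Δ = 2!·2!·4!/9! = 1/3780; Racah Σ t=0..0: t=0:+1/96 = 1/96; ⇒ 3j(2 3 3; 0 -3 3)² = 5/84, sgn +1
B: Δ = 2!·2!·4!/9! = 1/3780; Racah Σ t=0..0: t=0:+1/96 = 1/96; ⇒ 3j(2 3 3; 2 1 -3)² = 1/42, sgn +1
I_A²/I_B² = (5/84)/(1/42) = 5/2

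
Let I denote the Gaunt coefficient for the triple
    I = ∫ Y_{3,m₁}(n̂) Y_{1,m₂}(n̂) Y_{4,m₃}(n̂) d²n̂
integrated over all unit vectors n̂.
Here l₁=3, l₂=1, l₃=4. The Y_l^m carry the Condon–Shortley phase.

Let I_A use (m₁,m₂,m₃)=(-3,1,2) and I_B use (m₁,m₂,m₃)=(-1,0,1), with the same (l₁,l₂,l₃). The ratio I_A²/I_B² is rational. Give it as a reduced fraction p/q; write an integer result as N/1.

1/15

Shared (l₁,l₂,l₃)=(3,1,4): N and (l;000)² cancel in I_A²/I_B².
A: Δ = 0!·6!·2!/9! = 1/252; Racah Σ t=0..0: t=0:+1/1440 = 1/1440; ⇒ 3j(3 1 4; -3 1 2)² = 1/252, sgn +1
B: Δ = 0!·6!·2!/9! = 1/252; Racah Σ t=0..0: t=0:+1/48 = 1/48; ⇒ 3j(3 1 4; -1 0 1)² = 5/84, sgn -1
I_A²/I_B² = (1/252)/(5/84) = 1/15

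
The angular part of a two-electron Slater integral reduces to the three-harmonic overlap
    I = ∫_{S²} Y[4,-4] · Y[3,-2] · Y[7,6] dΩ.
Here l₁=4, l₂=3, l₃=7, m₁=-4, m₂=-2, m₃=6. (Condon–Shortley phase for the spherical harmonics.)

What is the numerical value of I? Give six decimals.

Rules hold: Σm=0, L=14 even, 1≤7≤7.
N = 9·7·15 = 945
Δ = 0!·8!·6!/15! = 1/45045
Racah Σ t=0..0: t=0:+1/20736 = 1/20736
⇒ 3j(4 3 7; 0 0 0)² = 35/1287, sgn -1
Racah Σ t=0..0: t=0:+1/4838400 = 1/4838400
⇒ 3j(4 3 7; -4 -2 6)² = 1/35, sgn -1
4πI² = N·(3j₀)²·(3jₘ)² = 105/143
I = +1·√(0.734266/4π) = 0.24172507

0.241725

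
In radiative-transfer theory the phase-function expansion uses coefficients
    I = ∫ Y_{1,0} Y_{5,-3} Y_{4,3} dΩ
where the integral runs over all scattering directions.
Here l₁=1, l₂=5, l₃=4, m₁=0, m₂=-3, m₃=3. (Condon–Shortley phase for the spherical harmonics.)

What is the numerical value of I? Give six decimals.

Rules hold: Σm=0, L=10 even, 4≤4≤6.
N = 3·11·9 = 297
Δ = 2!·0!·8!/11! = 1/495
Racah Σ t=1..1: t=1:−1/576 = -1/576
⇒ 3j(1 5 4; 0 0 0)² = 5/99, sgn -1
Racah Σ t=1..1: t=1:−1/5040 = -1/5040
⇒ 3j(1 5 4; 0 -3 3)² = 16/495, sgn +1
4πI² = N·(3j₀)²·(3jₘ)² = 16/33
I = -1·√(0.484848/4π) = -0.19642560

-0.196426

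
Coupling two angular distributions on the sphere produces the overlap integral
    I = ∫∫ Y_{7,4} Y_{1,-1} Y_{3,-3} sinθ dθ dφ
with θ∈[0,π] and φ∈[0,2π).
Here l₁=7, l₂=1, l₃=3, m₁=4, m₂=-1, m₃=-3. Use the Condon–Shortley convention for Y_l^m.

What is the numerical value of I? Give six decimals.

|7−1|≤3≤7+1 violated ⇒ I = 0

0.000000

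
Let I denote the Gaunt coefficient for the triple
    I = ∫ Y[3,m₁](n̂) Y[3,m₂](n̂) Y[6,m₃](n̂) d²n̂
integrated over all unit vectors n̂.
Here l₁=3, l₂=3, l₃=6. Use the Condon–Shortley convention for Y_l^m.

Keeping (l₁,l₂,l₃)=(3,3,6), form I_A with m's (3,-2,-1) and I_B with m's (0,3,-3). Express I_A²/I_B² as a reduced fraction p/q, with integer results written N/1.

Shared (l₁,l₂,l₃)=(3,3,6): N and (l;000)² cancel in I_A²/I_B².
A: Δ = 0!·6!·6!/13! = 1/12012; Racah Σ t=0..0: t=0:+1/86400 = 1/86400; ⇒ 3j(3 3 6; 3 -2 -1)² = 1/1716, sgn -1
B: Δ = 0!·6!·6!/13! = 1/12012; Racah Σ t=0..0: t=0:+1/25920 = 1/25920; ⇒ 3j(3 3 6; 0 3 -3)² = 1/143, sgn -1
I_A²/I_B² = (1/1716)/(1/143) = 1/12

1/12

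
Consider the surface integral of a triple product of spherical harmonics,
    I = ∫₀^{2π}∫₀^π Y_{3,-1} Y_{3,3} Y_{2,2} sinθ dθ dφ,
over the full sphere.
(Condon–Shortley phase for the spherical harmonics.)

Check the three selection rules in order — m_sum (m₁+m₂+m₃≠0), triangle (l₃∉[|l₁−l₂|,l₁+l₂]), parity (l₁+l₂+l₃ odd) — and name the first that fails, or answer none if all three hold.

m_sum

Σmᵢ = 4  ✗
l₃∈[|l₁−l₂|,l₁+l₂]=[0,6], have l₃=2
Σlᵢ = 8 ⇒ even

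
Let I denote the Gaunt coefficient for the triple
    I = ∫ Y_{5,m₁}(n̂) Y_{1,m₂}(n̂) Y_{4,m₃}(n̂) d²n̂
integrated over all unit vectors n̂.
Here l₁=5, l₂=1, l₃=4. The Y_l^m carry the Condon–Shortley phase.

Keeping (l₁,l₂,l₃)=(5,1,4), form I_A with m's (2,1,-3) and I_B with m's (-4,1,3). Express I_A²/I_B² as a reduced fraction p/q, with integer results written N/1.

l's match ⇒ only the (l;m) 3-j factors differ between A and B.
A: triangle coeff Δ(5,1,4) = 1/495; Σ_t [2,2]: t=2:+1/10080 = 1/10080; (3j)²=1/165 [(5 1 4; 2 1 -3)], sign=-1
B: triangle coeff Δ(5,1,4) = 1/495; Σ_t [2,2]: t=2:+1/10080 = 1/10080; (3j)²=4/55 [(5 1 4; -4 1 3)], sign=-1
I_A²/I_B² = (1/165)/(4/55) = 1/12

1/12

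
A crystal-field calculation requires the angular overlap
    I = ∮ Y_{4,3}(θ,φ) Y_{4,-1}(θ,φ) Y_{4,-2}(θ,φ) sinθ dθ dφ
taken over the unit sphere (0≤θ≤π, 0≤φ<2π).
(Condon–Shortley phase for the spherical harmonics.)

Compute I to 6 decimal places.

Rules hold: Σm=0, L=12 even, 0≤4≤8.
N = 9·9·9 = 729
Δ = 4!·4!·4!/13! = 1/450450
Racah Σ t=0..4: t=0:+1/13824 t=1:−1/216 t=2:+1/64 t=3:−1/216 t=4:+1/13824 = 5/768
⇒ 3j(4 4 4; 0 0 0)² = 18/1001, sgn +1
Racah Σ t=0..1: t=0:+1/864 t=1:−1/576 = -1/1728
⇒ 3j(4 4 4; 3 -1 -2)² = 5/1287, sgn -1
4πI² = N·(3j₀)²·(3jₘ)² = 7290/143143
I = -1·√(0.0509281/4π) = -0.06366105

-0.063661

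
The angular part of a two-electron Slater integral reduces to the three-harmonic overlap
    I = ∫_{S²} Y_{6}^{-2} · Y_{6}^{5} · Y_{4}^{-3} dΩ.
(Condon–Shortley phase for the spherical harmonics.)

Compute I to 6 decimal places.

0.160494

m-sum 0 ✓  L=16 even ✓  0≤4≤12 ✓
Π(2lᵢ+1) = 13×13×9 = 1521
triangle coeff Δ(6,6,4) = 1/15315300
Σ_t [2,6]: t=2:+1/829440 t=3:−1/25920 t=4:+1/9216 t=5:−1/25920 t=6:+1/829440 = 7/207360
(3j)²=28/2431 [(6 6 4; 0 0 0)], sign=+1
Σ_t [7,8]: t=7:−1/725760 t=8:+1/5806080 = -1/829440
(3j)²=49/2652 [(6 6 4; -2 5 -3)], sign=+1
⇒ 4πI² = 1029/3179
I = (+1)√(1029/3179/(4π)) = 0.16049352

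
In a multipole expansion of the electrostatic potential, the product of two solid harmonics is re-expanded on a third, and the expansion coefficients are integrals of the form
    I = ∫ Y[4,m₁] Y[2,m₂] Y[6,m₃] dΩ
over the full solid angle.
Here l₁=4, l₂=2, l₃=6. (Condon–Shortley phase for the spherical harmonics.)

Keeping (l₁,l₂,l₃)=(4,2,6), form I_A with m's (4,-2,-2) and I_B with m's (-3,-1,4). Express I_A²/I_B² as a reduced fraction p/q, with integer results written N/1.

1/240

l's match ⇒ only the (l;m) 3-j factors differ between A and B.
A: triangle coeff Δ(4,2,6) = 1/6435; Σ_t [0,0]: t=0:+1/967680 = 1/967680; (3j)²=1/6435 [(4 2 6; 4 -2 -2)], sign=+1
B: triangle coeff Δ(4,2,6) = 1/6435; Σ_t [0,0]: t=0:+1/30240 = 1/30240; (3j)²=16/429 [(4 2 6; -3 -1 4)], sign=+1
I_A²/I_B² = (1/6435)/(16/429) = 1/240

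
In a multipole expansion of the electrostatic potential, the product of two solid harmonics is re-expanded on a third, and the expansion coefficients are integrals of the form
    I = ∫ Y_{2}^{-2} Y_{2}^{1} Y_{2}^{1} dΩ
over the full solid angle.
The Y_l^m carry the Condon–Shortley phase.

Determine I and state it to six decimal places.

0.220728

m-sum 0 ✓  L=6 even ✓  0≤2≤4 ✓
Π(2lᵢ+1) = 5×5×5 = 125
triangle coeff Δ(2,2,2) = 1/630
Σ_t [0,2]: t=0:+1/8 t=1:−1/1 t=2:+1/8 = -3/4
(3j)²=2/35 [(2 2 2; 0 0 0)], sign=-1
Σ_t [2,2]: t=2:+1/4 = 1/4
(3j)²=3/35 [(2 2 2; -2 1 1)], sign=-1
⇒ 4πI² = 30/49
I = (+1)√(30/49/(4π)) = 0.22072812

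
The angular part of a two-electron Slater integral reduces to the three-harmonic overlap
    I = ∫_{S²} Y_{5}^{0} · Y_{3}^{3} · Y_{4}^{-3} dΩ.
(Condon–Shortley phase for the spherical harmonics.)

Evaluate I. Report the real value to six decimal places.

-0.098140

m-sum 0 ✓  L=12 even ✓  2≤4≤8 ✓
Π(2lᵢ+1) = 11×7×9 = 693
triangle coeff Δ(5,3,4) = 1/180180
Σ_t [1,3]: t=1:−1/576 t=2:+1/144 t=3:−1/576 = 1/288
(3j)²=20/1001 [(5 3 4; 0 0 0)], sign=+1
Σ_t [4,4]: t=4:+1/5760 = 1/5760
(3j)²=5/572 [(5 3 4; 0 3 -3)], sign=-1
⇒ 4πI² = 225/1859
I = (-1)√(225/1859/(4π)) = -0.09814013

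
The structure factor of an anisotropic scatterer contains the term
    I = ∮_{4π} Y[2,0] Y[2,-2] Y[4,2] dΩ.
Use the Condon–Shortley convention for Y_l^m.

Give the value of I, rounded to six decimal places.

Checks pass: Σm=0; 8 even; l₃=4∈[0,4].
(2·2+1)(2·2+1)(2·4+1) = 225
Δ: 0! 4! 4! / 9! → 1/630
sum: t=0:+1/16 = 1/16
3j²(2 2 4; 0 0 0) = Δ·Π!·Σ² = 2/35  (sign +1)
sum: t=0:+1/96 = 1/96
3j²(2 2 4; 0 -2 2) = Δ·Π!·Σ² = 1/42  (sign +1)
combine: 4πI² = 225·2/35·1/42 = 15/49
take √, sign +1: I = 0.15607835

0.156078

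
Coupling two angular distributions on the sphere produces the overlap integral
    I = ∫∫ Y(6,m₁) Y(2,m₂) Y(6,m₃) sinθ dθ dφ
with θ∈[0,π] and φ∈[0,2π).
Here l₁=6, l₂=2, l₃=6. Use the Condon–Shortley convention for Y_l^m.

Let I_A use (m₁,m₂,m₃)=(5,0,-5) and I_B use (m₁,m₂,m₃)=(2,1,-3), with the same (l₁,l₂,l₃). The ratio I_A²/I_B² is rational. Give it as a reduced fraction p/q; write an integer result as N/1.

121/150

Same 6,2,6: normalisation and zero-m 3j drop out of the ratio.
A: Δ: 2! 10! 2! / 15! → 1/90090; sum: t=0:+1/1451520 t=1:−1/3628800 = 1/2419200; 3j²(6 2 6; 5 0 -5) = Δ·Π!·Σ² = 11/910  (sign -1)
B: Δ: 2! 10! 2! / 15! → 1/90090; sum: t=1:−1/60480 t=2:+1/161280 = -1/96768; 3j²(6 2 6; 2 1 -3) = Δ·Π!·Σ² = 15/1001  (sign +1)
I_A²/I_B² = (11/910)/(15/1001) = 121/150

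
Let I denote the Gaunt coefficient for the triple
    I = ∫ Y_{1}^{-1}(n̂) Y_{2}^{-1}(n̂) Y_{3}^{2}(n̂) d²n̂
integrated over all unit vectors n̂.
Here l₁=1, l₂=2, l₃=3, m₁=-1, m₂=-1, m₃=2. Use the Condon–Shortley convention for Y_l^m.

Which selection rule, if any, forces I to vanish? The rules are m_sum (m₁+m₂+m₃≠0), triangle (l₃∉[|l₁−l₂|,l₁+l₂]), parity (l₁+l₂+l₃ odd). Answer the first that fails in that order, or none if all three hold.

none

m₁+m₂+m₃ = -1 − 1 + 2 = 0  ✓
triangle: |1−2|=1 ≤ l₃=3 ≤ 1+2=3  ✓
parity: l₁+l₂+l₃ = 6 is even  ✓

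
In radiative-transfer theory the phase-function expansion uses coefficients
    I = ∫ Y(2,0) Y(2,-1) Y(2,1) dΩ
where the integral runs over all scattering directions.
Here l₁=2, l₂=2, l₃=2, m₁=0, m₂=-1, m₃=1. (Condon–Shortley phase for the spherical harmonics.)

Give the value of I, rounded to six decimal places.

-0.090112

Rules hold: Σm=0, L=6 even, 0≤2≤4.
N = 5·5·5 = 125
Δ = 2!·2!·2!/7! = 1/630
Racah Σ t=0..2: t=0:+1/8 t=1:−1/1 t=2:+1/8 = -3/4
⇒ 3j(2 2 2; 0 0 0)² = 2/35, sgn -1
Racah Σ t=0..1: t=0:+1/4 t=1:−1/2 = -1/4
⇒ 3j(2 2 2; 0 -1 1)² = 1/70, sgn +1
4πI² = N·(3j₀)²·(3jₘ)² = 5/49
I = -1·√(0.102041/4π) = -0.09011188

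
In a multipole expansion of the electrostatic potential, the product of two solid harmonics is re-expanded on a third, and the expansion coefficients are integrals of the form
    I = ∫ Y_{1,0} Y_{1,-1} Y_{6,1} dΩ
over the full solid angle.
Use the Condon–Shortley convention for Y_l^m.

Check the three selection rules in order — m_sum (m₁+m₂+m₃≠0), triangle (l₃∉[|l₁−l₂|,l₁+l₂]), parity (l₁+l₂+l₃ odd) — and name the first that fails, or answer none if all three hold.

triangle

m₁+m₂+m₃ = 0 − 1 + 1 = 0  ✓
triangle: |1−1|=0 ≤ l₃=6 ≤ 1+1=2  ✗
parity: l₁+l₂+l₃ = 8 is even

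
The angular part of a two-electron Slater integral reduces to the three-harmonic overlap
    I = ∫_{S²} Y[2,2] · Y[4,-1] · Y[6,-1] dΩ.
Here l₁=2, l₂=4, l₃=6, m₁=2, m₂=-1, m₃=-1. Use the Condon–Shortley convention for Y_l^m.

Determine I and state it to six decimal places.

m-sum 0 ✓  L=12 even ✓  2≤6≤6 ✓
Π(2lᵢ+1) = 5×9×13 = 585
triangle coeff Δ(2,4,6) = 1/6435
Σ_t [0,0]: t=0:+1/2304 = 1/2304
(3j)²=5/143 [(2 4 6; 0 0 0)], sign=+1
Σ_t [0,0]: t=0:+1/17280 = 1/17280
(3j)²=7/1287 [(2 4 6; 2 -1 -1)], sign=-1
⇒ 4πI² = 175/1573
I = (-1)√(175/1573/(4π)) = -0.09409136

-0.094091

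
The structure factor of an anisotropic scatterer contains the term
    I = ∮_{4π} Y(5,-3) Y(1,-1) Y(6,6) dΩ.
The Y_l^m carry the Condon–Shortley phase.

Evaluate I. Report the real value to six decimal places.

0.000000

-3 − 1 + 6 = 2 ≠ 0: azimuthal integral kills it; I = 0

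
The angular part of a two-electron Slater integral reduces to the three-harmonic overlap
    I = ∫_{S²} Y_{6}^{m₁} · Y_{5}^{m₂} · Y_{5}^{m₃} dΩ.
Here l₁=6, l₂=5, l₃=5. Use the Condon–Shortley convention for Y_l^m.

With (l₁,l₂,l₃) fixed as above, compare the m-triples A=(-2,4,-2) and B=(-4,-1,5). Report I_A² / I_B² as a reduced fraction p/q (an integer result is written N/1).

Shared (l₁,l₂,l₃)=(6,5,5): N and (l;000)² cancel in I_A²/I_B².
A: Δ = 6!·6!·4!/17! = 1/28588560; Racah Σ t=5..6: t=5:−1/103680 t=6:+1/207360 = -1/207360; ⇒ 3j(6 5 5; -2 4 -2)² = 21/2431, sgn +1
B: Δ = 6!·6!·4!/17! = 1/28588560; Racah Σ t=4..4: t=4:+1/829440 = 1/829440; ⇒ 3j(6 5 5; -4 -1 5)² = 225/9724, sgn +1
I_A²/I_B² = (21/2431)/(225/9724) = 28/75

28/75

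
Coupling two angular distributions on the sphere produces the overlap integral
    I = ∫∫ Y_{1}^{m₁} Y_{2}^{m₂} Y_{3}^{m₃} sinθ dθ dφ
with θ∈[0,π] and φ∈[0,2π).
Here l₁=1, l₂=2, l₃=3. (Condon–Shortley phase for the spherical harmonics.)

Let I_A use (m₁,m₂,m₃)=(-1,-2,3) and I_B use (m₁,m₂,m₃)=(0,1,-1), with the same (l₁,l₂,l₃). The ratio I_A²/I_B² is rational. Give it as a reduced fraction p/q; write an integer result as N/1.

Same 1,2,3: normalisation and zero-m 3j drop out of the ratio.
A: Δ: 0! 2! 4! / 7! → 1/105; sum: t=0:+1/48 = 1/48; 3j²(1 2 3; -1 -2 3) = Δ·Π!·Σ² = 1/7  (sign +1)
B: Δ: 0! 2! 4! / 7! → 1/105; sum: t=0:+1/6 = 1/6; 3j²(1 2 3; 0 1 -1) = Δ·Π!·Σ² = 8/105  (sign +1)
I_A²/I_B² = (1/7)/(8/105) = 15/8

15/8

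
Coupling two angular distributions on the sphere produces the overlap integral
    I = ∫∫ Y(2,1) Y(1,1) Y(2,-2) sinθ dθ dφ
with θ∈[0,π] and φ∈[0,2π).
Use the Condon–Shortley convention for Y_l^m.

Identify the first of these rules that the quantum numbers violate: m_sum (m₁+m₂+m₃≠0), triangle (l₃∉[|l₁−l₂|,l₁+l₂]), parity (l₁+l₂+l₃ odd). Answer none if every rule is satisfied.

azimuthal sum: 1 + 1 − 2 = 0  ✓
1 ≤ 2 ≤ 3 (triangle on l)  ✓
L = 2 + 1 + 2 = 5 (odd)  ✗

parity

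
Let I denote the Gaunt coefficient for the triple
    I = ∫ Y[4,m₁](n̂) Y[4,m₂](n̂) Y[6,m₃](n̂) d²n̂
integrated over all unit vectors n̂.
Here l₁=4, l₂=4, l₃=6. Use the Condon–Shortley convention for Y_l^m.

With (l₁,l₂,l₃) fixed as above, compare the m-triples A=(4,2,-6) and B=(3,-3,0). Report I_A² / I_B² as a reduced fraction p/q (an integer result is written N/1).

l's match ⇒ only the (l;m) 3-j factors differ between A and B.
A: triangle coeff Δ(4,4,6) = 1/1261260; Σ_t [0,0]: t=0:+1/1036800 = 1/1036800; (3j)²=4/195 [(4 4 6; 4 2 -6)], sign=+1
B: triangle coeff Δ(4,4,6) = 1/1261260; Σ_t [0,1]: t=0:+1/28800 t=1:−1/518400 = 17/518400; (3j)²=289/25740 [(4 4 6; 3 -3 0)], sign=+1
I_A²/I_B² = (4/195)/(289/25740) = 528/289

528/289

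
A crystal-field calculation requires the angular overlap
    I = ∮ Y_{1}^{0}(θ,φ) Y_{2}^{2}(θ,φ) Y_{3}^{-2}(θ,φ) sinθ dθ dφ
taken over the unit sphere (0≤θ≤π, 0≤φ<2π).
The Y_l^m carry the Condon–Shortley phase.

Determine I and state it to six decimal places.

Rules hold: Σm=0, L=6 even, 1≤3≤3.
N = 3·5·7 = 105
Δ = 0!·2!·4!/7! = 1/105
Racah Σ t=0..0: t=0:+1/4 = 1/4
⇒ 3j(1 2 3; 0 0 0)² = 3/35, sgn -1
Racah Σ t=0..0: t=0:+1/24 = 1/24
⇒ 3j(1 2 3; 0 2 -2)² = 1/21, sgn -1
4πI² = N·(3j₀)²·(3jₘ)² = 3/7
I = +1·√(0.428571/4π) = 0.18467439

0.184674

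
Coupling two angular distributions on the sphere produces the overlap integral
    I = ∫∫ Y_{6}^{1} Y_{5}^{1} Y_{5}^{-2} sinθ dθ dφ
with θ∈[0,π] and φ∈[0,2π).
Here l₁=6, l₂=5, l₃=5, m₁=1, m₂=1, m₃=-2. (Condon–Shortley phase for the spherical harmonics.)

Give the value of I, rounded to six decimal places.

0.120248

Rules hold: Σm=0, L=16 even, 1≤5≤11.
N = 13·11·11 = 1573
Δ = 6!·6!·4!/17! = 1/28588560
Racah Σ t=1..5: t=1:−1/345600 t=2:+1/13824 t=3:−1/5184 t=4:+1/13824 t=5:−1/345600 = -7/129600
⇒ 3j(6 5 5; 0 0 0)² = 80/7293, sgn +1
Racah Σ t=2..5: t=2:+1/41472 t=3:−1/10368 t=4:+1/23040 t=5:−1/518400 = -1/32400
⇒ 3j(6 5 5; 1 1 -2)² = 128/12155, sgn +1
4πI² = N·(3j₀)²·(3jₘ)² = 2048/11271
I = +1·√(0.181705/4π) = 0.12024827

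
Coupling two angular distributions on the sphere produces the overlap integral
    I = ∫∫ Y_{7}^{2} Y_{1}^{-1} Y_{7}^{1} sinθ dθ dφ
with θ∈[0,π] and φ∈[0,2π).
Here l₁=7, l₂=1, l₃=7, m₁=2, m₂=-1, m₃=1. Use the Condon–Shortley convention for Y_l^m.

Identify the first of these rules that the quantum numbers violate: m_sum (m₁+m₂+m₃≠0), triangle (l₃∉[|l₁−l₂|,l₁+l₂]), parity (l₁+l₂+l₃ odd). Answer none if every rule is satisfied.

azimuthal sum: 2 − 1 + 1 = 2  ✗
6 ≤ 7 ≤ 8 (triangle on l)
L = 7 + 1 + 7 = 15 (odd)

m_sum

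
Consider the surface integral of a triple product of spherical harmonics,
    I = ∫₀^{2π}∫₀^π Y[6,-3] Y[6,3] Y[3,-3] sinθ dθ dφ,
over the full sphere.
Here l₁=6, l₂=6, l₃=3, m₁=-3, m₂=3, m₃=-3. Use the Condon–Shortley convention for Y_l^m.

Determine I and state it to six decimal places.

m-sum = -3 + 3 − 3 = -3 ≠ 0 ⇒ I = 0

0.000000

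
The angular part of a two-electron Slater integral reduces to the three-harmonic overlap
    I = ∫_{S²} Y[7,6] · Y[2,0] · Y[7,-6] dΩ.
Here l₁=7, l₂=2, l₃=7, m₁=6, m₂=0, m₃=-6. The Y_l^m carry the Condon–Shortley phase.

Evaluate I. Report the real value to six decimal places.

m-sum 0 ✓  L=16 even ✓  5≤7≤9 ✓
Π(2lᵢ+1) = 15×5×15 = 1125
triangle coeff Δ(7,2,7) = 1/185640
Σ_t [0,2]: t=0:+1/2419200 t=1:−1/518400 t=2:+1/2419200 = -1/907200
(3j)²=56/3315 [(7 2 7; 0 0 0)], sign=+1
Σ_t [0,1]: t=0:+1/159667200 t=1:−1/479001600 = 1/239500800
(3j)²=26/1785 [(7 2 7; 6 0 -6)], sign=-1
⇒ 4πI² = 80/289
I = (-1)√(80/289/(4π)) = -0.14841956

-0.148420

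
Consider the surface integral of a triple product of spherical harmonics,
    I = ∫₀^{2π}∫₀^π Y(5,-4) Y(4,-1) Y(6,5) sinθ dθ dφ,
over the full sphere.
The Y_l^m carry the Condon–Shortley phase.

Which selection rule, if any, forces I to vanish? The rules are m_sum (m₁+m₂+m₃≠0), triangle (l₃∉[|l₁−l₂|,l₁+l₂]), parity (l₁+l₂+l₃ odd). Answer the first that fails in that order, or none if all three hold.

Σmᵢ = 0  ✓
l₃∈[|l₁−l₂|,l₁+l₂]=[1,9], have l₃=6  ✓
Σlᵢ = 15 ⇒ odd  ✗

parity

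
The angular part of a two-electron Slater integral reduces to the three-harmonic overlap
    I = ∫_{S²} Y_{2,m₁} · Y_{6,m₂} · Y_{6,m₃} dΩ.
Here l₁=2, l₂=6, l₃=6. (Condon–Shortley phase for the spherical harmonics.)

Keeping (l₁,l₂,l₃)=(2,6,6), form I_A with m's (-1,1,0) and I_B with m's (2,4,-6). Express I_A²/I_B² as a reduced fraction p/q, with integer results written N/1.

7/44

Same 2,6,6: normalisation and zero-m 3j drop out of the ratio.
A: Δ: 2! 2! 10! / 15! → 1/90090; sum: t=1:−1/34560 t=2:+1/28800 = 1/172800; 3j²(2 6 6; -1 1 0) = Δ·Π!·Σ² = 1/1430  (sign +1)
B: Δ: 2! 2! 10! / 15! → 1/90090; sum: t=0:+1/14515200 = 1/14515200; 3j²(2 6 6; 2 4 -6) = Δ·Π!·Σ² = 2/455  (sign +1)
I_A²/I_B² = (1/1430)/(2/455) = 7/44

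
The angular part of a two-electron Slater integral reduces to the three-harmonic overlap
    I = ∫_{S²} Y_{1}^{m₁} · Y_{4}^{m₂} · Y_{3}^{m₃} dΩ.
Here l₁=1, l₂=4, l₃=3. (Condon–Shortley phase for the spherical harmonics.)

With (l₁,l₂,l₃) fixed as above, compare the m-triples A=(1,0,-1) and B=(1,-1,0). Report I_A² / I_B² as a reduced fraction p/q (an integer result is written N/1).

3/5

l's match ⇒ only the (l;m) 3-j factors differ between A and B.
A: triangle coeff Δ(1,4,3) = 1/252; Σ_t [0,0]: t=0:+1/96 = 1/96; (3j)²=1/42 [(1 4 3; 1 0 -1)], sign=+1
B: triangle coeff Δ(1,4,3) = 1/252; Σ_t [0,0]: t=0:+1/72 = 1/72; (3j)²=5/126 [(1 4 3; 1 -1 0)], sign=-1
I_A²/I_B² = (1/42)/(5/126) = 3/5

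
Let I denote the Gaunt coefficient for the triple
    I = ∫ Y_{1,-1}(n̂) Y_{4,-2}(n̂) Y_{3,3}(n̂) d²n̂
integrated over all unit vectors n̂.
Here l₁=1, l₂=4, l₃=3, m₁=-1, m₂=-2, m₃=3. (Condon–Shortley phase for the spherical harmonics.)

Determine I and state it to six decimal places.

0.061558

m-sum 0 ✓  L=8 even ✓  3≤3≤5 ✓
Π(2lᵢ+1) = 3×9×7 = 189
triangle coeff Δ(1,4,3) = 1/252
Σ_t [1,1]: t=1:−1/36 = -1/36
(3j)²=4/63 [(1 4 3; 0 0 0)], sign=+1
Σ_t [2,2]: t=2:+1/1440 = 1/1440
(3j)²=1/252 [(1 4 3; -1 -2 3)], sign=+1
⇒ 4πI² = 1/21
I = (+1)√(1/21/(4π)) = 0.06155813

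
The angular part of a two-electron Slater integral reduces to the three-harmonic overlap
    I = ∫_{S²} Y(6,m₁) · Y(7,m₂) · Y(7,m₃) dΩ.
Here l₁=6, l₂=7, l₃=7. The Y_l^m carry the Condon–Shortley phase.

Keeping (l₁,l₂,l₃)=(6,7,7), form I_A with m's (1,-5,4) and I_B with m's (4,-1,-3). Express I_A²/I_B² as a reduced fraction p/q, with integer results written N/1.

1089/676

Same 6,7,7: normalisation and zero-m 3j drop out of the ratio.
A: Δ: 6! 6! 8! / 21! → 1/2444321880; sum: t=0:+1/124416000 t=1:−1/29030400 t=2:+1/69672960 = -1/82944000; 3j²(6 7 7; 1 -5 4) = Δ·Π!·Σ² = 693/83980  (sign +1)
B: Δ: 6! 6! 8! / 21! → 1/2444321880; sum: t=0:+1/49766400 t=1:−1/10368000 t=2:+1/19906560 = -13/497664000; 3j²(6 7 7; 4 -1 -3) = Δ·Π!·Σ² = 91/17765  (sign -1)
I_A²/I_B² = (693/83980)/(91/17765) = 1089/676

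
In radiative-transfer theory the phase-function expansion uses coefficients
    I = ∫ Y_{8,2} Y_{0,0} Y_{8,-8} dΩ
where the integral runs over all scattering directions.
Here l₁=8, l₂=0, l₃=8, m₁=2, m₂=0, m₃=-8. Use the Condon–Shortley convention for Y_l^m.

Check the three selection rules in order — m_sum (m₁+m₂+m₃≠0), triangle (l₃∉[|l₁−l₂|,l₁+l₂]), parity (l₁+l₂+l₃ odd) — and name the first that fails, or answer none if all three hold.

m₁+m₂+m₃ = 2 + 0 − 8 = -6  ✗
triangle: |8−0|=8 ≤ l₃=8 ≤ 8+0=8
parity: l₁+l₂+l₃ = 16 is even

m_sum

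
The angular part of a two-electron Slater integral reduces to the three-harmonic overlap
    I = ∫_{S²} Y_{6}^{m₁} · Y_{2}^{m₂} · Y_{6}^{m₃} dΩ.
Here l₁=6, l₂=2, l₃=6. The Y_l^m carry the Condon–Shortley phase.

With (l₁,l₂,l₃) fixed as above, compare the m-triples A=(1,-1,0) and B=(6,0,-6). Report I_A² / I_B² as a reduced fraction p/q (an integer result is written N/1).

7/484

l's match ⇒ only the (l;m) 3-j factors differ between A and B.
A: triangle coeff Δ(6,2,6) = 1/90090; Σ_t [0,1]: t=0:+1/28800 t=1:−1/34560 = 1/172800; (3j)²=1/1430 [(6 2 6; 1 -1 0)], sign=+1
B: triangle coeff Δ(6,2,6) = 1/90090; Σ_t [0,0]: t=0:+1/14515200 = 1/14515200; (3j)²=22/455 [(6 2 6; 6 0 -6)], sign=+1
I_A²/I_B² = (1/1430)/(22/455) = 7/484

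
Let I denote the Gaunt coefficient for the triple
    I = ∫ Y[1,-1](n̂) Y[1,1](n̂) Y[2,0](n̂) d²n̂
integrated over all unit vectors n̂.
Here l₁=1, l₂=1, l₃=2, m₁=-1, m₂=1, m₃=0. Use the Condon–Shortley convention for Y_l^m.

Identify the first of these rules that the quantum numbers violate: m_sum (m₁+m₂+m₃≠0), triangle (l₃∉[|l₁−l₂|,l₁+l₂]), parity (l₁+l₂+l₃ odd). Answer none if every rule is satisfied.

Σmᵢ = 0  ✓
l₃∈[|l₁−l₂|,l₁+l₂]=[0,2], have l₃=2  ✓
Σlᵢ = 4 ⇒ even  ✓

none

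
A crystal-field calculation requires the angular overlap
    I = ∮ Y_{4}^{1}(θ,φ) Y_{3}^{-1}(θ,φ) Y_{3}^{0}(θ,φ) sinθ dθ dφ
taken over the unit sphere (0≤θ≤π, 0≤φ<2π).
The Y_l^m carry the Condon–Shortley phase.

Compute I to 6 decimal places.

-0.099323

Checks pass: Σm=0; 10 even; l₃=3∈[1,7].
(2·4+1)(2·3+1)(2·3+1) = 441
Δ: 4! 4! 2! / 11! → 1/34650
sum: t=1:−1/72 t=2:+1/16 t=3:−1/72 = 5/144
3j²(4 3 3; 0 0 0) = Δ·Π!·Σ² = 2/77  (sign -1)
sum: t=0:+1/288 t=1:−1/24 t=2:+1/48 = -5/288
3j²(4 3 3; 1 -1 0) = Δ·Π!·Σ² = 5/462  (sign +1)
combine: 4πI² = 441·2/77·5/462 = 15/121
take √, sign -1: I = -0.09932258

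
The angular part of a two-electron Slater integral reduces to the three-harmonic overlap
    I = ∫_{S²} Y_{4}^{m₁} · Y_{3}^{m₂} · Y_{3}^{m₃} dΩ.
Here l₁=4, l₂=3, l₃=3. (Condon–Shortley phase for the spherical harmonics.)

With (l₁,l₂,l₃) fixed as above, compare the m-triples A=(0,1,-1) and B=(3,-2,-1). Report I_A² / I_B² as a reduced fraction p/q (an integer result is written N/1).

1/14

l's match ⇒ only the (l;m) 3-j factors differ between A and B.
A: triangle coeff Δ(4,3,3) = 1/34650; Σ_t [2,4]: t=2:+1/32 t=3:−1/36 t=4:+1/1152 = 5/1152; (3j)²=1/1386 [(4 3 3; 0 1 -1)], sign=+1
B: triangle coeff Δ(4,3,3) = 1/34650; Σ_t [0,1]: t=0:+1/144 t=1:−1/288 = 1/288; (3j)²=1/99 [(4 3 3; 3 -2 -1)], sign=+1
I_A²/I_B² = (1/1386)/(1/99) = 1/14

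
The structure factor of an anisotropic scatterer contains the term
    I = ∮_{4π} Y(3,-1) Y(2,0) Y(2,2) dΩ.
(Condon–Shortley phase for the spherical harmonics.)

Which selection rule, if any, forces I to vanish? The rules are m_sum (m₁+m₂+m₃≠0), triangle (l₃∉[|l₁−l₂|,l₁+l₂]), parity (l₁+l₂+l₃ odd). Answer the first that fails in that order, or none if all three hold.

azimuthal sum: -1 + 0 + 2 = 1  ✗
1 ≤ 2 ≤ 5 (triangle on l)
L = 3 + 2 + 2 = 7 (odd)

m_sum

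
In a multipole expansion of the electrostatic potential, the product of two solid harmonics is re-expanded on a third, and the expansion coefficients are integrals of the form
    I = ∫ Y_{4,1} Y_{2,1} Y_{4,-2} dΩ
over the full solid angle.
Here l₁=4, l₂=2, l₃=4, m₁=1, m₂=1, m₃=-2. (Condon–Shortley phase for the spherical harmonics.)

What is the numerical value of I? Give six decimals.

m-sum 0 ✓  L=10 even ✓  2≤4≤6 ✓
Π(2lᵢ+1) = 9×5×9 = 405
triangle coeff Δ(4,2,4) = 1/13860
Σ_t [0,2]: t=0:+1/192 t=1:−1/36 t=2:+1/192 = -5/288
(3j)²=20/693 [(4 2 4; 0 0 0)], sign=-1
Σ_t [1,2]: t=1:−1/96 t=2:+1/240 = -1/160
(3j)²=27/1540 [(4 2 4; 1 1 -2)], sign=-1
⇒ 4πI² = 1215/5929
I = (+1)√(1215/5929/(4π)) = 0.12770047

0.127700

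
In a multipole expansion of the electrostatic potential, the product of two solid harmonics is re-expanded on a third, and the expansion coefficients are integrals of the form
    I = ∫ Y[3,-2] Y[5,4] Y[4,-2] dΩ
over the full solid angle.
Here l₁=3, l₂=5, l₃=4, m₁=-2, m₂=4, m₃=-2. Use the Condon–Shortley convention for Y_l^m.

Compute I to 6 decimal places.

0.143343

Checks pass: Σm=0; 12 even; l₃=4∈[2,8].
(2·3+1)(2·5+1)(2·4+1) = 693
Δ: 4! 2! 6! / 13! → 1/180180
sum: t=1:−1/576 t=2:+1/144 t=3:−1/576 = 1/288
3j²(3 5 4; 0 0 0) = Δ·Π!·Σ² = 20/1001  (sign +1)
sum: t=3:−1/8640 t=4:+1/2880 = 1/4320
3j²(3 5 4; -2 4 -2) = Δ·Π!·Σ² = 8/429  (sign +1)
combine: 4πI² = 693·20/1001·8/429 = 480/1859
take √, sign +1: I = 0.14334284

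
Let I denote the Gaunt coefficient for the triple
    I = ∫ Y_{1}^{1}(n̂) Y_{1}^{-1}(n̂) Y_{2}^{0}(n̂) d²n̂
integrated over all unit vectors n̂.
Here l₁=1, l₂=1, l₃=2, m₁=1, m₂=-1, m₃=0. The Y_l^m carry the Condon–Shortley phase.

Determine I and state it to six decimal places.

Rules hold: Σm=0, L=4 even, 0≤2≤2.
N = 3·3·5 = 45
Δ = 0!·2!·2!/5! = 1/30
Racah Σ t=0..0: t=0:+1/1 = 1/1
⇒ 3j(1 1 2; 0 0 0)² = 2/15, sgn +1
Racah Σ t=0..0: t=0:+1/4 = 1/4
⇒ 3j(1 1 2; 1 -1 0)² = 1/30, sgn +1
4πI² = N·(3j₀)²·(3jₘ)² = 1/5
I = +1·√(0.2/4π) = 0.12615663

0.126157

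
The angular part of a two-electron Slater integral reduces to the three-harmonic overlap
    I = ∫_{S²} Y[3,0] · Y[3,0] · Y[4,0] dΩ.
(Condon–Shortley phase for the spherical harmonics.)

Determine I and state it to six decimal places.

0.153870

Rules hold: Σm=0, L=10 even, 0≤4≤6.
N = 7·7·9 = 441
Δ = 2!·4!·4!/11! = 1/34650
Racah Σ t=0..2: t=0:+1/72 t=1:−1/16 t=2:+1/72 = -5/144
⇒ 3j(3 3 4; 0 0 0)² = 2/77, sgn -1
(m-triple is (0,0,0) — same symbol as above.)
4πI² = N·(3j₀)²·(3jₘ)² = 36/121
I = +1·√(0.297521/4π) = 0.15386989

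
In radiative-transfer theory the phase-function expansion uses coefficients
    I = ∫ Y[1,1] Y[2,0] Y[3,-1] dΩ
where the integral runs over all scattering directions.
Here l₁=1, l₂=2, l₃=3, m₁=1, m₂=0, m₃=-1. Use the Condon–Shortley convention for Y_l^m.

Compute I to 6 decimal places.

-0.202301

Rules hold: Σm=0, L=6 even, 1≤3≤3.
N = 3·5·7 = 105
Δ = 0!·2!·4!/7! = 1/105
Racah Σ t=0..0: t=0:+1/4 = 1/4
⇒ 3j(1 2 3; 0 0 0)² = 3/35, sgn -1
Racah Σ t=0..0: t=0:+1/8 = 1/8
⇒ 3j(1 2 3; 1 0 -1)² = 2/35, sgn +1
4πI² = N·(3j₀)²·(3jₘ)² = 18/35
I = -1·√(0.514286/4π) = -0.20230066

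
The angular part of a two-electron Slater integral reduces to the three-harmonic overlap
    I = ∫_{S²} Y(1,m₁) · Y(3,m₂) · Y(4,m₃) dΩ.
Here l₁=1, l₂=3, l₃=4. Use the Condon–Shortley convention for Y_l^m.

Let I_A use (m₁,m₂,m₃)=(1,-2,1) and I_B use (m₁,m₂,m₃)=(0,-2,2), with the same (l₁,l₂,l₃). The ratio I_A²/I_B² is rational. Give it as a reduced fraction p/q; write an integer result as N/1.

l's match ⇒ only the (l;m) 3-j factors differ between A and B.
A: triangle coeff Δ(1,3,4) = 1/252; Σ_t [0,0]: t=0:+1/240 = 1/240; (3j)²=1/84 [(1 3 4; 1 -2 1)], sign=-1
B: triangle coeff Δ(1,3,4) = 1/252; Σ_t [0,0]: t=0:+1/120 = 1/120; (3j)²=1/21 [(1 3 4; 0 -2 2)], sign=+1
I_A²/I_B² = (1/84)/(1/21) = 1/4

1/4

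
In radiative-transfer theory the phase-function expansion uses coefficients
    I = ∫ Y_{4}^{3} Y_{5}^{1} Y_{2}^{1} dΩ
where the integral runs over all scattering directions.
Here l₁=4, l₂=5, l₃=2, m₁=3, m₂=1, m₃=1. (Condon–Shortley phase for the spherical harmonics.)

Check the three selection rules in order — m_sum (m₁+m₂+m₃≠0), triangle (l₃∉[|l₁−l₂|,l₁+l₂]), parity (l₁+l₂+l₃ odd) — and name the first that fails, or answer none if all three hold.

Σmᵢ = 5  ✗
l₃∈[|l₁−l₂|,l₁+l₂]=[1,9], have l₃=2
Σlᵢ = 11 ⇒ odd

m_sum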